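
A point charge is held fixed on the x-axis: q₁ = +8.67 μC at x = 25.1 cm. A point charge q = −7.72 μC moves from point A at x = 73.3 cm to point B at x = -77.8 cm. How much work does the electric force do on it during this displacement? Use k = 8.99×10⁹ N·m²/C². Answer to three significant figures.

The work done by the electric force is W_field = −ΔU = −q(V_B − V_A) = q(V_A − V_B).
At A: distance to the source charge is 0.482 m; V_A = kq₁/r = 1.62×10⁵ V.
At B: distance to the source charge is 1.03 m; V_B = kq₁/r = 7.57×10⁴ V.
ΔV = V_B − V_A = -8.60×10⁴ V.
W_field = −qΔV = −(-7.72×10⁻⁶ C)(-8.60×10⁴ V) = -0.664 J.

-0.664 J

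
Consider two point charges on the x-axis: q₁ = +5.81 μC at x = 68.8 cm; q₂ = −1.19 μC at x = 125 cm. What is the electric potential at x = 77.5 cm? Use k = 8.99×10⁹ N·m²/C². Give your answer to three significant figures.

5.78×10⁵ V

Electric potential is a scalar, so the contributions from each charge add algebraically: V = Σ kqᵢ/rᵢ.
Distances from the field point to each charge: r₁ = 0.0870 m, r₂ = 0.475 m.
V = k[(5.81×10⁻⁶)/(0.0870) + (-1.19×10⁻⁶)/(0.475)] = 5.78×10⁵ V.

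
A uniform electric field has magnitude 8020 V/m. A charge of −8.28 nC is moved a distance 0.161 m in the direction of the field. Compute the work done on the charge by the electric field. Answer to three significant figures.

The potential change for a displacement 0.161 m in the direction of the field is ΔV = −Ed = -1290 V.
W_field = −qΔV = -1.07×10⁻⁵ J.

-1.07×10⁻⁵ J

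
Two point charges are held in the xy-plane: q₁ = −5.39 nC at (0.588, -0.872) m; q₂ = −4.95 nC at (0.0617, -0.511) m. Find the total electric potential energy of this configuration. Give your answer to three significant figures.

The assembly work is the sum of pairwise potential energies, U = Σ_{i<j} kqᵢqⱼ/rᵢⱼ.
Pair separations: r₁₂ = 0.638 m.
U = (3.76×10⁻⁷) = 3.76×10⁻⁷ J.

3.76×10⁻⁷ J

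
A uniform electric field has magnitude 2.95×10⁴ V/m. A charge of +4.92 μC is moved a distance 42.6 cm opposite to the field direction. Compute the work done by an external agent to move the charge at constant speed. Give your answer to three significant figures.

0.0618 J

The potential change for a displacement 42.6 cm opposite to the field direction is ΔV = +Ed = 1.26×10⁴ V.
W_ext = qΔV = 0.0618 J.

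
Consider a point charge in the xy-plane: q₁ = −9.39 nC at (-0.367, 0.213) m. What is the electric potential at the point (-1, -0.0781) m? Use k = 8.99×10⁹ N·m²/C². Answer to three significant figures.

-121 V

The total potential is the scalar sum of each charge's contribution, V = Σ kqᵢ/rᵢ.
Distances from the field point to each charge: r₁ = 0.697 m.
V = k[(-9.39×10⁻⁹)/(0.697)] = -121 V.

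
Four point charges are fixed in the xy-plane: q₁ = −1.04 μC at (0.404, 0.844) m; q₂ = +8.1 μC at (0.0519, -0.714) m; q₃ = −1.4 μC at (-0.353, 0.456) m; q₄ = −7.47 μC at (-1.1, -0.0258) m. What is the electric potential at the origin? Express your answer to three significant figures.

8870 V

The total potential is the scalar sum of each charge's contribution, V = Σ kqᵢ/rᵢ.
Distances from the field point to each charge: r₁ = 0.936 m, r₂ = 0.716 m, r₃ = 0.577 m, r₄ = 1.10 m.
V = k[(-1.04×10⁻⁶)/(0.936) + (8.10×10⁻⁶)/(0.716) + (-1.40×10⁻⁶)/(0.577) + (-7.47×10⁻⁶)/(1.10)] = 8870 V.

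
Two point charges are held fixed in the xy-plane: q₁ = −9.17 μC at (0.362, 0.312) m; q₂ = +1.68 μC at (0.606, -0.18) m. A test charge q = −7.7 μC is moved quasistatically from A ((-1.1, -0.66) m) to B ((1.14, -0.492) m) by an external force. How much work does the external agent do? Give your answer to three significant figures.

For quasistatic motion the external work equals the change in potential energy: W_ext = qΔV = q(V_B − V_A).
At A: distances to the source charges are 1.76 m, 1.77 m; V_A = Σ kqᵢ/rᵢ = -3.84×10⁴ V.
At B: distances to the source charges are 1.12 m, 0.618 m; V_B = Σ kqᵢ/rᵢ = -4.93×10⁴ V.
ΔV = V_B − V_A = -1.08×10⁴ V.
W_ext = qΔV = (-7.70×10⁻⁶ C)(-1.08×10⁴ V) = 0.0834 J.

0.0834 J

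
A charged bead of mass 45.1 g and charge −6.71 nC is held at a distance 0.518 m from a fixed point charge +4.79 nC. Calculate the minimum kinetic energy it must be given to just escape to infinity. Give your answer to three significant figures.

5.58×10⁻⁷ J

To just escape, total mechanical energy must reach zero at infinity: ½mv²_min + U = 0, so ½mv²_min = −U = |kQq|/r.
|U| = |kQq|/r = (8.99×10⁹ N·m²/C²)(4.79×10⁻⁹)(6.71×10⁻⁹)/(0.518) = 5.58×10⁻⁷ J.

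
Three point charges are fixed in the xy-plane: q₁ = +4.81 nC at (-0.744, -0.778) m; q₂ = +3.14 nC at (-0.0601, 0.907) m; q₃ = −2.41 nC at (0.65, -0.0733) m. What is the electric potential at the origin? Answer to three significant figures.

38.1 V

Electric potential is a scalar, so the contributions from each charge add algebraically: V = Σ kqᵢ/rᵢ.
Distances from the field point to each charge: r₁ = 1.08 m, r₂ = 0.909 m, r₃ = 0.654 m.
V = k[(4.81×10⁻⁹)/(1.08) + (3.14×10⁻⁹)/(0.909) + (-2.41×10⁻⁹)/(0.654)] = 38.1 V.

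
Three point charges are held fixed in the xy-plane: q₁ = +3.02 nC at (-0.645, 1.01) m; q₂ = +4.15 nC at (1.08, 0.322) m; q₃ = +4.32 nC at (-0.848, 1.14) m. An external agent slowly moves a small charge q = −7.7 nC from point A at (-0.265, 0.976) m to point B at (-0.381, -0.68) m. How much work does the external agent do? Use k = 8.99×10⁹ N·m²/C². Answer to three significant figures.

For quasistatic motion the external work equals the change in potential energy: W_ext = qΔV = q(V_B − V_A).
At A: distances to the source charges are 0.382 m, 1.50 m, 0.606 m; V_A = Σ kqᵢ/rᵢ = 160 V.
At B: distances to the source charges are 1.71 m, 1.77 m, 1.88 m; V_B = Σ kqᵢ/rᵢ = 57.6 V.
ΔV = V_B − V_A = -103 V.
W_ext = qΔV = (-7.70×10⁻⁹ C)(-103 V) = 7.90×10⁻⁷ J.

7.90×10⁻⁷ J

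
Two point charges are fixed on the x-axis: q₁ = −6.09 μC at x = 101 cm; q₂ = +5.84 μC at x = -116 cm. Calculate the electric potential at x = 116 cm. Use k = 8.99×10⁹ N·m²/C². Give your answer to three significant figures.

-3.42×10⁵ V

Electric potential is a scalar, so the contributions from each charge add algebraically: V = Σ kqᵢ/rᵢ.
Distances from the field point to each charge: r₁ = 0.150 m, r₂ = 2.32 m.
V = k[(-6.09×10⁻⁶)/(0.150) + (5.84×10⁻⁶)/(2.32)] = -3.42×10⁵ V.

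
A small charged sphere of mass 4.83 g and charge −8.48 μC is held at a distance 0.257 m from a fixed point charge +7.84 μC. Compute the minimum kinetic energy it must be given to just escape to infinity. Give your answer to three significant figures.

To just escape, total mechanical energy must reach zero at infinity: ½mv²_min + U = 0, so ½mv²_min = −U = |kQq|/r.
|U| = |kQq|/r = (8.99×10⁹ N·m²/C²)(7.84×10⁻⁶)(8.48×10⁻⁶)/(0.257) = 2.33 J.

2.33 J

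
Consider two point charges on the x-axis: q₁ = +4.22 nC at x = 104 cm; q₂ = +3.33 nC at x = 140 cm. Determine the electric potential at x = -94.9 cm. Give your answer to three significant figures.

The total potential is the scalar sum of each charge's contribution, V = Σ kqᵢ/rᵢ.
Distances from the field point to each charge: r₁ = 1.99 m, r₂ = 2.35 m.
V = k[(4.22×10⁻⁹)/(1.99) + (3.33×10⁻⁹)/(2.35)] = 31.8 V.

31.8 V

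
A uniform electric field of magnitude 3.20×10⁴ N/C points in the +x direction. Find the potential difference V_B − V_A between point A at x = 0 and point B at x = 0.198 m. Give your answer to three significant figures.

In a uniform field, potential decreases in the direction of E: V_B − V_A = −E·Δx.
V_B − V_A = −(3.20×10⁴ V/m)(0.198 m) = -6340 V.

-6340 V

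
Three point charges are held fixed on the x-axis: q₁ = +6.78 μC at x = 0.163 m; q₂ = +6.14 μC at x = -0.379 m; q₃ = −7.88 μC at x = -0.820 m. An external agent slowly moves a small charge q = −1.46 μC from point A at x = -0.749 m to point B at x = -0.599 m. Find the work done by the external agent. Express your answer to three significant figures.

For quasistatic motion the external work equals the change in potential energy: W_ext = qΔV = q(V_B − V_A).
At A: distances to the source charges are 0.912 m, 0.370 m, 0.0710 m; V_A = Σ kqᵢ/rᵢ = -7.82×10⁵ V.
At B: distances to the source charges are 0.762 m, 0.220 m, 0.221 m; V_B = Σ kqᵢ/rᵢ = 1.03×10⁴ V.
ΔV = V_B − V_A = 7.92×10⁵ V.
W_ext = qΔV = (-1.46×10⁻⁶ C)(7.92×10⁵ V) = -1.16 J.

-1.16 J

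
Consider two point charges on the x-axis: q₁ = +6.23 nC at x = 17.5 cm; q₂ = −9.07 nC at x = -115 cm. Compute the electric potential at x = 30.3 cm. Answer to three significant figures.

Electric potential is a scalar, so the contributions from each charge add algebraically: V = Σ kqᵢ/rᵢ.
Distances from the field point to each charge: r₁ = 0.128 m, r₂ = 1.45 m.
V = k[(6.23×10⁻⁹)/(0.128) + (-9.07×10⁻⁹)/(1.45)] = 381 V.

381 V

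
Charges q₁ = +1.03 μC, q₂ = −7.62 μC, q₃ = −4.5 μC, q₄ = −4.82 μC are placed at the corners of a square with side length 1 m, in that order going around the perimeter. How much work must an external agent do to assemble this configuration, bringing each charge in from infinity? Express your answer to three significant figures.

The assembly work is the sum of pairwise potential energies, U = Σ_{i<j} kqᵢqⱼ/rᵢⱼ.
The four side pairs have separation 1.00 m and the two diagonal pairs 1.41 m.
Summing all 6 pair terms gives U = 0.592 J.

0.592 J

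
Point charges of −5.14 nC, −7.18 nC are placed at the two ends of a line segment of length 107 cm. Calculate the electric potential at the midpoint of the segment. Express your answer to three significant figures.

Electric potential is a scalar, so the contributions from each charge add algebraically: V = Σ kqᵢ/rᵢ.
Each charge is 0.535 m from the midpoint.
V = k[(-5.14×10⁻⁹)/(0.535) + (-7.18×10⁻⁹)/(0.535)] = -207 V.

-207 V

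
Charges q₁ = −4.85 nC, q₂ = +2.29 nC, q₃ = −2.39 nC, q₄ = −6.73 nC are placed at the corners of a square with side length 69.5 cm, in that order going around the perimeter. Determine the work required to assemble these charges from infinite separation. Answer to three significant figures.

The work to assemble the configuration equals its total potential energy, U = Σ kqᵢqⱼ/rᵢⱼ over all pairs.
The four side pairs have separation 0.695 m and the two diagonal pairs 0.983 m.
Summing all 6 pair terms gives U = 3.81×10⁻⁷ J.

3.81×10⁻⁷ J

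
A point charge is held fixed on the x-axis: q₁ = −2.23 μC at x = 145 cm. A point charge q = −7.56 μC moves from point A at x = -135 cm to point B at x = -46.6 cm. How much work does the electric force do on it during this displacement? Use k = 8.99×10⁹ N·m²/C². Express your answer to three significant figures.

The work done by the electric force is W_field = −ΔU = −q(V_B − V_A) = q(V_A − V_B).
At A: distance to the source charge is 2.80 m; V_A = kq₁/r = -7160 V.
At B: distance to the source charge is 1.92 m; V_B = kq₁/r = -1.05×10⁴ V.
ΔV = V_B − V_A = -3300 V.
W_field = −qΔV = −(-7.56×10⁻⁶ C)(-3300 V) = -0.0250 J.

-0.0250 J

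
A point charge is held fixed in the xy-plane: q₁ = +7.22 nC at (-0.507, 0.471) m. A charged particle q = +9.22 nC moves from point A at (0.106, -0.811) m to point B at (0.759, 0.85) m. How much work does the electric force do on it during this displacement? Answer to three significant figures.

The work done by the electric force is W_field = −ΔU = −q(V_B − V_A) = q(V_A − V_B).
At A: distance to the source charge is 1.42 m; V_A = kq₁/r = 45.7 V.
At B: distance to the source charge is 1.32 m; V_B = kq₁/r = 49.1 V.
ΔV = V_B − V_A = 3.44 V.
W_field = −qΔV = −(9.22×10⁻⁹ C)(3.44 V) = -3.17×10⁻⁸ J.

-3.17×10⁻⁸ J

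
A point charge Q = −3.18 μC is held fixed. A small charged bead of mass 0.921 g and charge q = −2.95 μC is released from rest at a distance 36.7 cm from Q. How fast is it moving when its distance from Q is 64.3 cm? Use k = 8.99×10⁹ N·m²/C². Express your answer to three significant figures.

Only the electrostatic force acts, so mechanical energy is conserved: ½mv² = U₁ − U₂ = kQq(1/r₁ − 1/r₂).
U₁ − U₂ = (8.99×10⁹ N·m²/C²)(-3.18×10⁻⁶ C)(-2.95×10⁻⁶ C)(1/0.367 − 1/0.643) = 0.0986 J.
v = √(2·0.0986/9.21×10⁻⁴) = 14.6 m/s.

14.6 m/s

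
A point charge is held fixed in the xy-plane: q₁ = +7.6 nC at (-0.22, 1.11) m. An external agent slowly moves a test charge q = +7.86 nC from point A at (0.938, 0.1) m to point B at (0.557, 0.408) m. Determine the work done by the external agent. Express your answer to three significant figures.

1.63×10⁻⁷ J

For quasistatic motion the external work equals the change in potential energy: W_ext = qΔV = q(V_B − V_A).
At A: distance to the source charge is 1.54 m; V_A = kq₁/r = 44.5 V.
At B: distance to the source charge is 1.05 m; V_B = kq₁/r = 65.2 V.
ΔV = V_B − V_A = 20.8 V.
W_ext = qΔV = (7.86×10⁻⁹ C)(20.8 V) = 1.63×10⁻⁷ J.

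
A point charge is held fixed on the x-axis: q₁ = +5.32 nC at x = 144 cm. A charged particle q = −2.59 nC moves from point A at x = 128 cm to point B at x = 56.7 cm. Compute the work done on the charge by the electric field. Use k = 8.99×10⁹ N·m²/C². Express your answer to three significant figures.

-6.32×10⁻⁷ J

The work done by the electric force is W_field = −ΔU = −q(V_B − V_A) = q(V_A − V_B).
At A: distance to the source charge is 0.160 m; V_A = kq₁/r = 299 V.
At B: distance to the source charge is 0.873 m; V_B = kq₁/r = 54.8 V.
ΔV = V_B − V_A = -244 V.
W_field = −qΔV = −(-2.59×10⁻⁹ C)(-244 V) = -6.32×10⁻⁷ J.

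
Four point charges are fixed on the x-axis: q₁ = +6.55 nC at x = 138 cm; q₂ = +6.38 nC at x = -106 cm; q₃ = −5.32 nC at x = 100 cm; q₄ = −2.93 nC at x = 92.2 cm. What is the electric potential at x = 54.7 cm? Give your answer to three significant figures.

-69.4 V

The total potential is the scalar sum of each charge's contribution, V = Σ kqᵢ/rᵢ.
Distances from the field point to each charge: r₁ = 0.833 m, r₂ = 1.61 m, r₃ = 0.453 m, r₄ = 0.375 m.
V = k[(6.55×10⁻⁹)/(0.833) + (6.38×10⁻⁹)/(1.61) + (-5.32×10⁻⁹)/(0.453) + (-2.93×10⁻⁹)/(0.375)] = -69.4 V.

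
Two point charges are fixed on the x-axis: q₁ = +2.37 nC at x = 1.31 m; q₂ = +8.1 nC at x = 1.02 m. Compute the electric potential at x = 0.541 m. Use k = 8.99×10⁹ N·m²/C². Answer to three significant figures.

The total potential is the scalar sum of each charge's contribution, V = Σ kqᵢ/rᵢ.
Distances from the field point to each charge: r₁ = 0.769 m, r₂ = 0.479 m.
V = k[(2.37×10⁻⁹)/(0.769) + (8.10×10⁻⁹)/(0.479)] = 180 V.

180 V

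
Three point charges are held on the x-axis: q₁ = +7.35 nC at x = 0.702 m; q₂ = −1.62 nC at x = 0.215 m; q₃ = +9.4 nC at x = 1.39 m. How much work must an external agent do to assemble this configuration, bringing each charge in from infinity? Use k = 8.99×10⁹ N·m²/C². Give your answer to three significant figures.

The work to assemble the configuration equals its total potential energy, U = Σ kqᵢqⱼ/rᵢⱼ over all pairs.
Pair separations: r₁₂ = 0.487 m, r₁₃ = 0.688 m, r₂₃ = 1.17 m.
U = (-2.20×10⁻⁷) + (9.03×10⁻⁷) + (-1.17×10⁻⁷) = 5.66×10⁻⁷ J.

5.66×10⁻⁷ J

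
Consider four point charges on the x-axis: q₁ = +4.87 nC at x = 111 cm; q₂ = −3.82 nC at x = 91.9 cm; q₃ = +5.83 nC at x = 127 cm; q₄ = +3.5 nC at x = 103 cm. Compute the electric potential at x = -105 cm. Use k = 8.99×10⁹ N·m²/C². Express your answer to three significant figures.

40.5 V

Electric potential is a scalar, so the contributions from each charge add algebraically: V = Σ kqᵢ/rᵢ.
Distances from the field point to each charge: r₁ = 2.16 m, r₂ = 1.97 m, r₃ = 2.32 m, r₄ = 2.08 m.
V = k[(4.87×10⁻⁹)/(2.16) + (-3.82×10⁻⁹)/(1.97) + (5.83×10⁻⁹)/(2.32) + (3.50×10⁻⁹)/(2.08)] = 40.5 V.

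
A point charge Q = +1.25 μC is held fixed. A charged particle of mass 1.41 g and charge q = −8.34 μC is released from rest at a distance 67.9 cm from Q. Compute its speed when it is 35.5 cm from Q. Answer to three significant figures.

13.4 m/s

Only the electrostatic force acts, so mechanical energy is conserved: ½mv² = U₁ − U₂ = kQq(1/r₁ − 1/r₂).
U₁ − U₂ = (8.99×10⁹ N·m²/C²)(1.25×10⁻⁶ C)(-8.34×10⁻⁶ C)(1/0.679 − 1/0.355) = 0.126 J.
v = √(2·0.126/1.41×10⁻³) = 13.4 m/s.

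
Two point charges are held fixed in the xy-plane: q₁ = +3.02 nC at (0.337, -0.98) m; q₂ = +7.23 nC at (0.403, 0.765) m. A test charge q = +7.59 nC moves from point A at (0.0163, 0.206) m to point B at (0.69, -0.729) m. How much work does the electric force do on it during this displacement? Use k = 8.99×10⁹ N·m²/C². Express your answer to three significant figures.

The work done by the electric force is W_field = −ΔU = −q(V_B − V_A) = q(V_A − V_B).
At A: distances to the source charges are 1.23 m, 0.680 m; V_A = Σ kqᵢ/rᵢ = 118 V.
At B: distances to the source charges are 0.433 m, 1.52 m; V_B = Σ kqᵢ/rᵢ = 105 V.
ΔV = V_B − V_A = -12.3 V.
W_field = −qΔV = −(7.59×10⁻⁹ C)(-12.3 V) = 9.35×10⁻⁸ J.

9.35×10⁻⁸ J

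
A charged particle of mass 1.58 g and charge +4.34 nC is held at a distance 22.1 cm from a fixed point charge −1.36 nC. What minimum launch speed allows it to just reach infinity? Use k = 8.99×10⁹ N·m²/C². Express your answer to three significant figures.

0.0174 m/s

To just escape, total mechanical energy must reach zero at infinity: ½mv²_min + U = 0, so ½mv²_min = −U = |kQq|/r.
|U| = |kQq|/r = (8.99×10⁹ N·m²/C²)(1.36×10⁻⁹)(4.34×10⁻⁹)/(0.221) = 2.40×10⁻⁷ J.
v_min = √(2|U|/m) = √(2·2.40×10⁻⁷/1.58×10⁻³) = 0.0174 m/s.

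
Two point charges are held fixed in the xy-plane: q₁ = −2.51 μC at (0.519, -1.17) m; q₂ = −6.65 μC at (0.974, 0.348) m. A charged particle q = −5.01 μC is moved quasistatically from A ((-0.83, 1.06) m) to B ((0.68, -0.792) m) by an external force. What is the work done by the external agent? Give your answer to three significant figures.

For quasistatic motion the external work equals the change in potential energy: W_ext = qΔV = q(V_B − V_A).
At A: distances to the source charges are 2.61 m, 1.94 m; V_A = Σ kqᵢ/rᵢ = -3.95×10⁴ V.
At B: distances to the source charges are 0.411 m, 1.18 m; V_B = Σ kqᵢ/rᵢ = -1.06×10⁵ V.
ΔV = V_B − V_A = -6.62×10⁴ V.
W_ext = qΔV = (-5.01×10⁻⁶ C)(-6.62×10⁴ V) = 0.332 J.

0.332 J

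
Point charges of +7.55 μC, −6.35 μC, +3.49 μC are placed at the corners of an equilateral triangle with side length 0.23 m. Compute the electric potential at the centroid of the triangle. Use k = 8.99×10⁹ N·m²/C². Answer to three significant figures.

The total potential is the scalar sum of each charge's contribution, V = Σ kqᵢ/rᵢ.
The distance from each vertex to the centroid is a/√3 = 0.133 m.
V = k[(7.55×10⁻⁶)/(0.133) + (-6.35×10⁻⁶)/(0.133) + (3.49×10⁻⁶)/(0.133)] = 3.18×10⁵ V.

3.18×10⁵ V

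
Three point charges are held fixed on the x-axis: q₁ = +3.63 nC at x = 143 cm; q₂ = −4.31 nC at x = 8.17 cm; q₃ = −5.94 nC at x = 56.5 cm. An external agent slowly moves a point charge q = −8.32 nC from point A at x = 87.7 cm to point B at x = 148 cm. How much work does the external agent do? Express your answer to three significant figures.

-6.05×10⁻⁶ J

For quasistatic motion the external work equals the change in potential energy: W_ext = qΔV = q(V_B − V_A).
At A: distances to the source charges are 0.553 m, 0.795 m, 0.312 m; V_A = Σ kqᵢ/rᵢ = -161 V.
At B: distances to the source charges are 0.0500 m, 1.40 m, 0.915 m; V_B = Σ kqᵢ/rᵢ = 567 V.
ΔV = V_B − V_A = 727 V.
W_ext = qΔV = (-8.32×10⁻⁹ C)(727 V) = -6.05×10⁻⁶ J.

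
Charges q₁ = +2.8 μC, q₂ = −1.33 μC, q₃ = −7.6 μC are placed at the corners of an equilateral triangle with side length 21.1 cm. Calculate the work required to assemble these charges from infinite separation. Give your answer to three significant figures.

The work to assemble the configuration equals its total potential energy, U = Σ kqᵢqⱼ/rᵢⱼ over all pairs.
All three pair separations equal the side length, 0.211 m.
U = (-0.159) + (-0.907) + (0.431) = -0.635 J.

-0.635 J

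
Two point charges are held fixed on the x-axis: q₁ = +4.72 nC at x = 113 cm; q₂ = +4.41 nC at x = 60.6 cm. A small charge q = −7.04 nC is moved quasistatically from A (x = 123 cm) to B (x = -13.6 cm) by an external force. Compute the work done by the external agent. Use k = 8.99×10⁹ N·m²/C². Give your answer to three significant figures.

For quasistatic motion the external work equals the change in potential energy: W_ext = qΔV = q(V_B − V_A).
At A: distances to the source charges are 0.100 m, 0.624 m; V_A = Σ kqᵢ/rᵢ = 488 V.
At B: distances to the source charges are 1.27 m, 0.742 m; V_B = Σ kqᵢ/rᵢ = 86.9 V.
ΔV = V_B − V_A = -401 V.
W_ext = qΔV = (-7.04×10⁻⁹ C)(-401 V) = 2.82×10⁻⁶ J.

2.82×10⁻⁶ J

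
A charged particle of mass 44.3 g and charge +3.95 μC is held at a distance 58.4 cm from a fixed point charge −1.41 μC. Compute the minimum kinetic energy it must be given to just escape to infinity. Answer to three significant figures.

To just escape, total mechanical energy must reach zero at infinity: ½mv²_min + U = 0, so ½mv²_min = −U = |kQq|/r.
|U| = |kQq|/r = (8.99×10⁹ N·m²/C²)(1.41×10⁻⁶)(3.95×10⁻⁶)/(0.584) = 0.0857 J.

0.0857 J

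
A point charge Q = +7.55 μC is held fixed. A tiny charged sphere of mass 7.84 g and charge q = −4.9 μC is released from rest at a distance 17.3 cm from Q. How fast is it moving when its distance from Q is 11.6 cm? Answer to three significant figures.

15.5 m/s

Only the electrostatic force acts, so mechanical energy is conserved: ½mv² = U₁ − U₂ = kQq(1/r₁ − 1/r₂).
U₁ − U₂ = (8.99×10⁹ N·m²/C²)(7.55×10⁻⁶ C)(-4.90×10⁻⁶ C)(1/0.173 − 1/0.116) = 0.945 J.
v = √(2·0.945/7.84×10⁻³) = 15.5 m/s.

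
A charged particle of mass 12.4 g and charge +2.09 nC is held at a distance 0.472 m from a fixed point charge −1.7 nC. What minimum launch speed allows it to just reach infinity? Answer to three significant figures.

3.30×10⁻³ m/s

To just escape, total mechanical energy must reach zero at infinity: ½mv²_min + U = 0, so ½mv²_min = −U = |kQq|/r.
|U| = |kQq|/r = (8.99×10⁹ N·m²/C²)(1.70×10⁻⁹)(2.09×10⁻⁹)/(0.472) = 6.77×10⁻⁸ J.
v_min = √(2|U|/m) = √(2·6.77×10⁻⁸/0.0124) = 3.30×10⁻³ m/s.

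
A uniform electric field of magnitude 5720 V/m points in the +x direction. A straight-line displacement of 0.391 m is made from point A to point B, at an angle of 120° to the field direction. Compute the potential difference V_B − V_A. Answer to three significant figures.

1120 V

Only the component of displacement along E changes the potential: ΔV = −E·d·cosθ.
ΔV = −(5720 V/m)(0.391 m)cos120° = 1120 V.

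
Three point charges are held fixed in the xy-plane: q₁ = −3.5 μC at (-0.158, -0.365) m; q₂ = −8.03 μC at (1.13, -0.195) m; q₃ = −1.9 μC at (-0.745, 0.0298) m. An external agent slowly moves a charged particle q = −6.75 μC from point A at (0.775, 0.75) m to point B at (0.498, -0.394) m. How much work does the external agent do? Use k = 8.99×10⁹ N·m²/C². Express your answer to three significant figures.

For quasistatic motion the external work equals the change in potential energy: W_ext = qΔV = q(V_B − V_A).
At A: distances to the source charges are 1.45 m, 1.01 m, 1.68 m; V_A = Σ kqᵢ/rᵢ = -1.03×10⁵ V.
At B: distances to the source charges are 0.657 m, 0.663 m, 1.31 m; V_B = Σ kqᵢ/rᵢ = -1.70×10⁵ V.
ΔV = V_B − V_A = -6.66×10⁴ V.
W_ext = qΔV = (-6.75×10⁻⁶ C)(-6.66×10⁴ V) = 0.449 J.

0.449 J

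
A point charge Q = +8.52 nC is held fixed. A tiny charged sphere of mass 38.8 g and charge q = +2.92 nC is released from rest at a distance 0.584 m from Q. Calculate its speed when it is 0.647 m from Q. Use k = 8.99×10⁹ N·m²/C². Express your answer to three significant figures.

Only the electrostatic force acts, so mechanical energy is conserved: ½mv² = U₁ − U₂ = kQq(1/r₁ − 1/r₂).
U₁ − U₂ = (8.99×10⁹ N·m²/C²)(8.52×10⁻⁹ C)(2.92×10⁻⁹ C)(1/0.584 − 1/0.647) = 3.73×10⁻⁸ J.
v = √(2·3.73×10⁻⁸/0.0388) = 1.39×10⁻³ m/s.

1.39×10⁻³ m/s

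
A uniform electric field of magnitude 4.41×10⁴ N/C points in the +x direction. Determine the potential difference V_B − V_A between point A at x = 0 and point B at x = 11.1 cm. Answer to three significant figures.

In a uniform field, potential decreases in the direction of E: V_B − V_A = −E·Δx.
V_B − V_A = −(4.41×10⁴ V/m)(0.111 m) = -4900 V.

-4900 V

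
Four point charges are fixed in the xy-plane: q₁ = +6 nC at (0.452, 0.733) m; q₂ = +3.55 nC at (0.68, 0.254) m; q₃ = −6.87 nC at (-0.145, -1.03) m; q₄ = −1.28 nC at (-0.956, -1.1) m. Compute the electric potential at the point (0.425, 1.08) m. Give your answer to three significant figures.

159 V

The total potential is the scalar sum of each charge's contribution, V = Σ kqᵢ/rᵢ.
Distances from the field point to each charge: r₁ = 0.348 m, r₂ = 0.864 m, r₃ = 2.19 m, r₄ = 2.58 m.
V = k[(6.00×10⁻⁹)/(0.348) + (3.55×10⁻⁹)/(0.864) + (-6.87×10⁻⁹)/(2.19) + (-1.28×10⁻⁹)/(2.58)] = 159 V.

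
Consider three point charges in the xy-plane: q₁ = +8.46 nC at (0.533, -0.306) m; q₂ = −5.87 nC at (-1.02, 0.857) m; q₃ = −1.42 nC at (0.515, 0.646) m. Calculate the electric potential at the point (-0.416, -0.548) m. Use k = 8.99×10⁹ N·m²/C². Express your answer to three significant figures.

34.7 V

The total potential is the scalar sum of each charge's contribution, V = Σ kqᵢ/rᵢ.
Distances from the field point to each charge: r₁ = 0.979 m, r₂ = 1.53 m, r₃ = 1.51 m.
V = k[(8.46×10⁻⁹)/(0.979) + (-5.87×10⁻⁹)/(1.53) + (-1.42×10⁻⁹)/(1.51)] = 34.7 V.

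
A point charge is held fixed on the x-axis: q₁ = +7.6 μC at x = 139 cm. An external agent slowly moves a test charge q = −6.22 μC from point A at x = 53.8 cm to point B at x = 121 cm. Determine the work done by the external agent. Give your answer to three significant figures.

-1.86 J

For quasistatic motion the external work equals the change in potential energy: W_ext = qΔV = q(V_B − V_A).
At A: distance to the source charge is 0.852 m; V_A = kq₁/r = 8.02×10⁴ V.
At B: distance to the source charge is 0.180 m; V_B = kq₁/r = 3.80×10⁵ V.
ΔV = V_B − V_A = 2.99×10⁵ V.
W_ext = qΔV = (-6.22×10⁻⁶ C)(2.99×10⁵ V) = -1.86 J.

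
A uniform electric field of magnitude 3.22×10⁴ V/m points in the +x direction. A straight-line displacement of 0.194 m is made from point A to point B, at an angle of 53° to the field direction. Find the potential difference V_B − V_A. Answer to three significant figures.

Only the component of displacement along E changes the potential: ΔV = −E·d·cosθ.
ΔV = −(3.22×10⁴ V/m)(0.194 m)cos53° = -3760 V.

-3760 V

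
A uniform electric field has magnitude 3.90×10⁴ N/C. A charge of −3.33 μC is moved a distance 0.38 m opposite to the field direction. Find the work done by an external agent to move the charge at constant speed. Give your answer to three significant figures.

-0.0494 J

The potential change for a displacement 0.38 m opposite to the field direction is ΔV = +Ed = 1.48×10⁴ V.
W_ext = qΔV = -0.0494 J.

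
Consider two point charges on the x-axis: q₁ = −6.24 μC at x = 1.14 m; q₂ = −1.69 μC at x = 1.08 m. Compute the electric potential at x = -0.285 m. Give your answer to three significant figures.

-5.05×10⁴ V

Electric potential is a scalar, so the contributions from each charge add algebraically: V = Σ kqᵢ/rᵢ.
Distances from the field point to each charge: r₁ = 1.42 m, r₂ = 1.36 m.
V = k[(-6.24×10⁻⁶)/(1.42) + (-1.69×10⁻⁶)/(1.36)] = -5.05×10⁴ V.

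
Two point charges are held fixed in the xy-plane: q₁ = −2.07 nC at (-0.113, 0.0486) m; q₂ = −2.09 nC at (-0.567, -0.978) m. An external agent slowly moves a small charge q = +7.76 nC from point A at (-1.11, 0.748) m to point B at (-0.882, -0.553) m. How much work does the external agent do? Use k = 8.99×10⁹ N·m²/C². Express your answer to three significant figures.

-2.24×10⁻⁷ J

For quasistatic motion the external work equals the change in potential energy: W_ext = qΔV = q(V_B − V_A).
At A: distances to the source charges are 1.22 m, 1.81 m; V_A = Σ kqᵢ/rᵢ = -25.7 V.
At B: distances to the source charges are 0.976 m, 0.529 m; V_B = Σ kqᵢ/rᵢ = -54.6 V.
ΔV = V_B − V_A = -28.9 V.
W_ext = qΔV = (7.76×10⁻⁹ C)(-28.9 V) = -2.24×10⁻⁷ J.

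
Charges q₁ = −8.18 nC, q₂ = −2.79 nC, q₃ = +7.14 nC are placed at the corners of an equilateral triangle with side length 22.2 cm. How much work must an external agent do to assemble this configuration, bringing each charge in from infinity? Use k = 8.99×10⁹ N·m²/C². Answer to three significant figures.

The assembly work is the sum of pairwise potential energies, U = Σ_{i<j} kqᵢqⱼ/rᵢⱼ.
All three pair separations equal the side length, 0.222 m.
U = (9.24×10⁻⁷) + (-2.37×10⁻⁶) + (-8.07×10⁻⁷) = -2.25×10⁻⁶ J.

-2.25×10⁻⁶ J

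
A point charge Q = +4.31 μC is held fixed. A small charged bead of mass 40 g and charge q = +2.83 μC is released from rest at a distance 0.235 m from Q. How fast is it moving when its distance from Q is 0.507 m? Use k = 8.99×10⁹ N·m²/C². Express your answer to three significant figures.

Only the electrostatic force acts, so mechanical energy is conserved: ½mv² = U₁ − U₂ = kQq(1/r₁ − 1/r₂).
U₁ − U₂ = (8.99×10⁹ N·m²/C²)(4.31×10⁻⁶ C)(2.83×10⁻⁶ C)(1/0.235 − 1/0.507) = 0.250 J.
v = √(2·0.250/0.0400) = 3.54 m/s.

3.54 m/s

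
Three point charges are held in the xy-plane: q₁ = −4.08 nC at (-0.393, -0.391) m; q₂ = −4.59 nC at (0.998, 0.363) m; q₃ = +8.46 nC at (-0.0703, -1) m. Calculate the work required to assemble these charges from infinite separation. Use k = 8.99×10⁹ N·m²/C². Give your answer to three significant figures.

The assembly work is the sum of pairwise potential energies, U = Σ_{i<j} kqᵢqⱼ/rᵢⱼ.
Pair separations: r₁₂ = 1.58 m, r₁₃ = 0.689 m, r₂₃ = 1.73 m.
U = (1.06×10⁻⁷) + (-4.50×10⁻⁷) + (-2.02×10⁻⁷) = -5.45×10⁻⁷ J.

-5.45×10⁻⁷ J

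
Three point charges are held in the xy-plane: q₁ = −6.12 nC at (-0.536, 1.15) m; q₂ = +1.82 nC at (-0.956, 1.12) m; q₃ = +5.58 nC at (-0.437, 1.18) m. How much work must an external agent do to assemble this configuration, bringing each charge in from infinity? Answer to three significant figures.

The assembly work is the sum of pairwise potential energies, U = Σ_{i<j} kqᵢqⱼ/rᵢⱼ.
Pair separations: r₁₂ = 0.421 m, r₁₃ = 0.103 m, r₂₃ = 0.522 m.
U = (-2.38×10⁻⁷) + (-2.97×10⁻⁶) + (1.75×10⁻⁷) = -3.03×10⁻⁶ J.

-3.03×10⁻⁶ J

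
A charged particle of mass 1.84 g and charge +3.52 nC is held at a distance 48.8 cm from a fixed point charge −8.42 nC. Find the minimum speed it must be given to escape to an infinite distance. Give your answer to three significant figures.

To just escape, total mechanical energy must reach zero at infinity: ½mv²_min + U = 0, so ½mv²_min = −U = |kQq|/r.
|U| = |kQq|/r = (8.99×10⁹ N·m²/C²)(8.42×10⁻⁹)(3.52×10⁻⁹)/(0.488) = 5.46×10⁻⁷ J.
v_min = √(2|U|/m) = √(2·5.46×10⁻⁷/1.84×10⁻³) = 0.0244 m/s.

0.0244 m/s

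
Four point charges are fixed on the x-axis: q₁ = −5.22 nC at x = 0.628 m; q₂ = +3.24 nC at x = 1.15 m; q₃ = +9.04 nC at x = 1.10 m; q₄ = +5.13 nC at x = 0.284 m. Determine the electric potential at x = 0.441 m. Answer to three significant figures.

Electric potential is a scalar, so the contributions from each charge add algebraically: V = Σ kqᵢ/rᵢ.
Distances from the field point to each charge: r₁ = 0.187 m, r₂ = 0.709 m, r₃ = 0.659 m, r₄ = 0.157 m.
V = k[(-5.22×10⁻⁹)/(0.187) + (3.24×10⁻⁹)/(0.709) + (9.04×10⁻⁹)/(0.659) + (5.13×10⁻⁹)/(0.157)] = 207 V.

207 V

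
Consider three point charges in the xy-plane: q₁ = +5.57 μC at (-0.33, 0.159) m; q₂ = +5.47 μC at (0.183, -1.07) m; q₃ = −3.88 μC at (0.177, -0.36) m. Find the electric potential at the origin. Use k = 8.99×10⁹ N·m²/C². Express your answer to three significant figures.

9.50×10⁴ V

The total potential is the scalar sum of each charge's contribution, V = Σ kqᵢ/rᵢ.
Distances from the field point to each charge: r₁ = 0.366 m, r₂ = 1.09 m, r₃ = 0.401 m.
V = k[(5.57×10⁻⁶)/(0.366) + (5.47×10⁻⁶)/(1.09) + (-3.88×10⁻⁶)/(0.401)] = 9.50×10⁴ V.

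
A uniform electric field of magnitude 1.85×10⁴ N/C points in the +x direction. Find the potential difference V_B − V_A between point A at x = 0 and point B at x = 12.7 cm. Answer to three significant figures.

In a uniform field, potential decreases in the direction of E: V_B − V_A = −E·Δx.
V_B − V_A = −(1.85×10⁴ V/m)(0.127 m) = -2350 V.

-2350 V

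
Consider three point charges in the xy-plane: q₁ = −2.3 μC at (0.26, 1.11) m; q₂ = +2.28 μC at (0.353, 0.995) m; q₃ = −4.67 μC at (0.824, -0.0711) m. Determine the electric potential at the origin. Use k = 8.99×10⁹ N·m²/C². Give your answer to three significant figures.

-4.95×10⁴ V

The total potential is the scalar sum of each charge's contribution, V = Σ kqᵢ/rᵢ.
Distances from the field point to each charge: r₁ = 1.14 m, r₂ = 1.06 m, r₃ = 0.827 m.
V = k[(-2.30×10⁻⁶)/(1.14) + (2.28×10⁻⁶)/(1.06) + (-4.67×10⁻⁶)/(0.827)] = -4.95×10⁴ V.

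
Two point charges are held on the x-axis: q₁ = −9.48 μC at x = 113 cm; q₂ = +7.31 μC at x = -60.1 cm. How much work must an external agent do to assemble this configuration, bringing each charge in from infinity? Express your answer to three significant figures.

The assembly work is the sum of pairwise potential energies, U = Σ_{i<j} kqᵢqⱼ/rᵢⱼ.
Pair separations: r₁₂ = 1.73 m.
U = (-0.360) = -0.360 J.

-0.360 J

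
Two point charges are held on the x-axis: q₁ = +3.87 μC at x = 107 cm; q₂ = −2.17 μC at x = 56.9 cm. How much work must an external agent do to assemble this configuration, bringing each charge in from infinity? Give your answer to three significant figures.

-0.151 J

The assembly work is the sum of pairwise potential energies, U = Σ_{i<j} kqᵢqⱼ/rᵢⱼ.
Pair separations: r₁₂ = 0.501 m.
U = (-0.151) = -0.151 J.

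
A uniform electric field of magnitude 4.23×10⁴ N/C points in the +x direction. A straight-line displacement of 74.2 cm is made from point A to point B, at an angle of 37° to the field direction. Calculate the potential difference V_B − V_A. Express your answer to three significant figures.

Only the component of displacement along E changes the potential: ΔV = −E·d·cosθ.
ΔV = −(4.23×10⁴ V/m)(0.742 m)cos37° = -2.51×10⁴ V.

-2.51×10⁴ V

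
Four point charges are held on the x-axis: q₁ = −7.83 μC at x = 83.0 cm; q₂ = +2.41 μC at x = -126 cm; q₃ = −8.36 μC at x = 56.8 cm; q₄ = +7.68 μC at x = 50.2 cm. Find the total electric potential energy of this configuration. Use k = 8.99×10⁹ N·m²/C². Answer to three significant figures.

-8.23 J

The work to assemble the configuration equals its total potential energy, U = Σ kqᵢqⱼ/rᵢⱼ over all pairs.
Pair separations: r₁₂ = 2.09 m, r₁₃ = 0.262 m, r₁₄ = 0.328 m, r₂₃ = 1.83 m, r₂₄ = 1.76 m, r₃₄ = 0.0660 m.
Summing all 6 pair terms gives U = -8.23 J.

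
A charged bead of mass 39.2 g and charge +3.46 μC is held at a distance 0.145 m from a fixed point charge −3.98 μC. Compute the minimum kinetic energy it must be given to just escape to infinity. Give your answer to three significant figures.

0.854 J

To just escape, total mechanical energy must reach zero at infinity: ½mv²_min + U = 0, so ½mv²_min = −U = |kQq|/r.
|U| = |kQq|/r = (8.99×10⁹ N·m²/C²)(3.98×10⁻⁶)(3.46×10⁻⁶)/(0.145) = 0.854 J.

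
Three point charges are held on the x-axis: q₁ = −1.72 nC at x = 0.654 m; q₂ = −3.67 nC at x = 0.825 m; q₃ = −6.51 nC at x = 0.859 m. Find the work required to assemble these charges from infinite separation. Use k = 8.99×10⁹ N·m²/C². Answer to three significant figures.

The work to assemble the configuration equals its total potential energy, U = Σ kqᵢqⱼ/rᵢⱼ over all pairs.
Pair separations: r₁₂ = 0.171 m, r₁₃ = 0.205 m, r₂₃ = 0.0340 m.
U = (3.32×10⁻⁷) + (4.91×10⁻⁷) + (6.32×10⁻⁶) = 7.14×10⁻⁶ J.

7.14×10⁻⁶ J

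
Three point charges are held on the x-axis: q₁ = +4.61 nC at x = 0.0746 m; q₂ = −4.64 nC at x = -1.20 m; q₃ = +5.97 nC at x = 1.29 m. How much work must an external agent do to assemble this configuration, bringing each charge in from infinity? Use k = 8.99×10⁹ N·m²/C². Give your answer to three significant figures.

-4.73×10⁻⁸ J

The assembly work is the sum of pairwise potential energies, U = Σ_{i<j} kqᵢqⱼ/rᵢⱼ.
Pair separations: r₁₂ = 1.27 m, r₁₃ = 1.22 m, r₂₃ = 2.49 m.
U = (-1.51×10⁻⁷) + (2.04×10⁻⁷) + (-1.00×10⁻⁷) = -4.73×10⁻⁸ J.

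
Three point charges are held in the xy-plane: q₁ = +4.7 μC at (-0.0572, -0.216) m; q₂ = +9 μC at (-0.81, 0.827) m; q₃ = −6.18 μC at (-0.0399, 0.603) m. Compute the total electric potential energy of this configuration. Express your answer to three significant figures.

-0.647 J

The assembly work is the sum of pairwise potential energies, U = Σ_{i<j} kqᵢqⱼ/rᵢⱼ.
Pair separations: r₁₂ = 1.29 m, r₁₃ = 0.819 m, r₂₃ = 0.802 m.
U = (0.296) + (-0.319) + (-0.623) = -0.647 J.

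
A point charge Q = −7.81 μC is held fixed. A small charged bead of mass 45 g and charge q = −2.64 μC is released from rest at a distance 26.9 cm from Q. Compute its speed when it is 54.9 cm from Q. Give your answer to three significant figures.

3.95 m/s

Only the electrostatic force acts, so mechanical energy is conserved: ½mv² = U₁ − U₂ = kQq(1/r₁ − 1/r₂).
U₁ − U₂ = (8.99×10⁹ N·m²/C²)(-7.81×10⁻⁶ C)(-2.64×10⁻⁶ C)(1/0.269 − 1/0.549) = 0.351 J.
v = √(2·0.351/0.0450) = 3.95 m/s.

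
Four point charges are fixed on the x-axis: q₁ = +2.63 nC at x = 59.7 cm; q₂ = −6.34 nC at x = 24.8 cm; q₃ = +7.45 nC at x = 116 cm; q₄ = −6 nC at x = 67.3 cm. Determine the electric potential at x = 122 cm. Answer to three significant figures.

Electric potential is a scalar, so the contributions from each charge add algebraically: V = Σ kqᵢ/rᵢ.
Distances from the field point to each charge: r₁ = 0.623 m, r₂ = 0.972 m, r₃ = 0.0600 m, r₄ = 0.547 m.
V = k[(2.63×10⁻⁹)/(0.623) + (-6.34×10⁻⁹)/(0.972) + (7.45×10⁻⁹)/(0.0600) + (-6.00×10⁻⁹)/(0.547)] = 997 V.

997 V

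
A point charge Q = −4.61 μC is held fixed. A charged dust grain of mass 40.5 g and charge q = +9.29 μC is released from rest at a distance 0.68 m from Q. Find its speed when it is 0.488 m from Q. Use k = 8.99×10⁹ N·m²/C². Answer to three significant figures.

Only the electrostatic force acts, so mechanical energy is conserved: ½mv² = U₁ − U₂ = kQq(1/r₁ − 1/r₂).
U₁ − U₂ = (8.99×10⁹ N·m²/C²)(-4.61×10⁻⁶ C)(9.29×10⁻⁶ C)(1/0.680 − 1/0.488) = 0.223 J.
v = √(2·0.223/0.0405) = 3.32 m/s.

3.32 m/s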